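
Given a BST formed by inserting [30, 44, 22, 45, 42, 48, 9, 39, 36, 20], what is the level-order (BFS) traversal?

Tree insertion order: [30, 44, 22, 45, 42, 48, 9, 39, 36, 20]
Tree (level-order array): [30, 22, 44, 9, None, 42, 45, None, 20, 39, None, None, 48, None, None, 36]
BFS from the root, enqueuing left then right child of each popped node:
  queue [30] -> pop 30, enqueue [22, 44], visited so far: [30]
  queue [22, 44] -> pop 22, enqueue [9], visited so far: [30, 22]
  queue [44, 9] -> pop 44, enqueue [42, 45], visited so far: [30, 22, 44]
  queue [9, 42, 45] -> pop 9, enqueue [20], visited so far: [30, 22, 44, 9]
  queue [42, 45, 20] -> pop 42, enqueue [39], visited so far: [30, 22, 44, 9, 42]
  queue [45, 20, 39] -> pop 45, enqueue [48], visited so far: [30, 22, 44, 9, 42, 45]
  queue [20, 39, 48] -> pop 20, enqueue [none], visited so far: [30, 22, 44, 9, 42, 45, 20]
  queue [39, 48] -> pop 39, enqueue [36], visited so far: [30, 22, 44, 9, 42, 45, 20, 39]
  queue [48, 36] -> pop 48, enqueue [none], visited so far: [30, 22, 44, 9, 42, 45, 20, 39, 48]
  queue [36] -> pop 36, enqueue [none], visited so far: [30, 22, 44, 9, 42, 45, 20, 39, 48, 36]
Result: [30, 22, 44, 9, 42, 45, 20, 39, 48, 36]


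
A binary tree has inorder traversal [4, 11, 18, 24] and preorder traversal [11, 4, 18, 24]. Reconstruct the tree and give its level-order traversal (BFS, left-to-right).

Inorder:  [4, 11, 18, 24]
Preorder: [11, 4, 18, 24]
Algorithm: preorder visits root first, so consume preorder in order;
for each root, split the current inorder slice at that value into
left-subtree inorder and right-subtree inorder, then recurse.
Recursive splits:
  root=11; inorder splits into left=[4], right=[18, 24]
  root=4; inorder splits into left=[], right=[]
  root=18; inorder splits into left=[], right=[24]
  root=24; inorder splits into left=[], right=[]
Reconstructed level-order: [11, 4, 18, 24]


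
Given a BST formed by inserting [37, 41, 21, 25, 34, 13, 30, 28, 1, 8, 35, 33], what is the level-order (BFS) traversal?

Tree insertion order: [37, 41, 21, 25, 34, 13, 30, 28, 1, 8, 35, 33]
Tree (level-order array): [37, 21, 41, 13, 25, None, None, 1, None, None, 34, None, 8, 30, 35, None, None, 28, 33]
BFS from the root, enqueuing left then right child of each popped node:
  queue [37] -> pop 37, enqueue [21, 41], visited so far: [37]
  queue [21, 41] -> pop 21, enqueue [13, 25], visited so far: [37, 21]
  queue [41, 13, 25] -> pop 41, enqueue [none], visited so far: [37, 21, 41]
  queue [13, 25] -> pop 13, enqueue [1], visited so far: [37, 21, 41, 13]
  queue [25, 1] -> pop 25, enqueue [34], visited so far: [37, 21, 41, 13, 25]
  queue [1, 34] -> pop 1, enqueue [8], visited so far: [37, 21, 41, 13, 25, 1]
  queue [34, 8] -> pop 34, enqueue [30, 35], visited so far: [37, 21, 41, 13, 25, 1, 34]
  queue [8, 30, 35] -> pop 8, enqueue [none], visited so far: [37, 21, 41, 13, 25, 1, 34, 8]
  queue [30, 35] -> pop 30, enqueue [28, 33], visited so far: [37, 21, 41, 13, 25, 1, 34, 8, 30]
  queue [35, 28, 33] -> pop 35, enqueue [none], visited so far: [37, 21, 41, 13, 25, 1, 34, 8, 30, 35]
  queue [28, 33] -> pop 28, enqueue [none], visited so far: [37, 21, 41, 13, 25, 1, 34, 8, 30, 35, 28]
  queue [33] -> pop 33, enqueue [none], visited so far: [37, 21, 41, 13, 25, 1, 34, 8, 30, 35, 28, 33]
Result: [37, 21, 41, 13, 25, 1, 34, 8, 30, 35, 28, 33]


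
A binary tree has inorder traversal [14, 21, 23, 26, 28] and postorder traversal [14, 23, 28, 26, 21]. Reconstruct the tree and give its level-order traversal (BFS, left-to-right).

Inorder:   [14, 21, 23, 26, 28]
Postorder: [14, 23, 28, 26, 21]
Algorithm: postorder visits root last, so walk postorder right-to-left;
each value is the root of the current inorder slice — split it at that
value, recurse on the right subtree first, then the left.
Recursive splits:
  root=21; inorder splits into left=[14], right=[23, 26, 28]
  root=26; inorder splits into left=[23], right=[28]
  root=28; inorder splits into left=[], right=[]
  root=23; inorder splits into left=[], right=[]
  root=14; inorder splits into left=[], right=[]
Reconstructed level-order: [21, 14, 26, 23, 28]


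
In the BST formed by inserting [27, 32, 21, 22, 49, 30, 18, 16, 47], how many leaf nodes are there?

Tree built from: [27, 32, 21, 22, 49, 30, 18, 16, 47]
Tree (level-order array): [27, 21, 32, 18, 22, 30, 49, 16, None, None, None, None, None, 47]
Rule: A leaf has 0 children.
Per-node child counts:
  node 27: 2 child(ren)
  node 21: 2 child(ren)
  node 18: 1 child(ren)
  node 16: 0 child(ren)
  node 22: 0 child(ren)
  node 32: 2 child(ren)
  node 30: 0 child(ren)
  node 49: 1 child(ren)
  node 47: 0 child(ren)
Matching nodes: [16, 22, 30, 47]
Count of leaf nodes: 4


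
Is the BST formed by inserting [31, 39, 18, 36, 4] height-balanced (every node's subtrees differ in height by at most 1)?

Tree (level-order array): [31, 18, 39, 4, None, 36]
Definition: a tree is height-balanced if, at every node, |h(left) - h(right)| <= 1 (empty subtree has height -1).
Bottom-up per-node check:
  node 4: h_left=-1, h_right=-1, diff=0 [OK], height=0
  node 18: h_left=0, h_right=-1, diff=1 [OK], height=1
  node 36: h_left=-1, h_right=-1, diff=0 [OK], height=0
  node 39: h_left=0, h_right=-1, diff=1 [OK], height=1
  node 31: h_left=1, h_right=1, diff=0 [OK], height=2
All nodes satisfy the balance condition.
Result: Balanced


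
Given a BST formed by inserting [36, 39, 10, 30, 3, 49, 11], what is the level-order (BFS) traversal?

Tree insertion order: [36, 39, 10, 30, 3, 49, 11]
Tree (level-order array): [36, 10, 39, 3, 30, None, 49, None, None, 11]
BFS from the root, enqueuing left then right child of each popped node:
  queue [36] -> pop 36, enqueue [10, 39], visited so far: [36]
  queue [10, 39] -> pop 10, enqueue [3, 30], visited so far: [36, 10]
  queue [39, 3, 30] -> pop 39, enqueue [49], visited so far: [36, 10, 39]
  queue [3, 30, 49] -> pop 3, enqueue [none], visited so far: [36, 10, 39, 3]
  queue [30, 49] -> pop 30, enqueue [11], visited so far: [36, 10, 39, 3, 30]
  queue [49, 11] -> pop 49, enqueue [none], visited so far: [36, 10, 39, 3, 30, 49]
  queue [11] -> pop 11, enqueue [none], visited so far: [36, 10, 39, 3, 30, 49, 11]
Result: [36, 10, 39, 3, 30, 49, 11]


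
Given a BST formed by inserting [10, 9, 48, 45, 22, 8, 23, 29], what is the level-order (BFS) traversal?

Tree insertion order: [10, 9, 48, 45, 22, 8, 23, 29]
Tree (level-order array): [10, 9, 48, 8, None, 45, None, None, None, 22, None, None, 23, None, 29]
BFS from the root, enqueuing left then right child of each popped node:
  queue [10] -> pop 10, enqueue [9, 48], visited so far: [10]
  queue [9, 48] -> pop 9, enqueue [8], visited so far: [10, 9]
  queue [48, 8] -> pop 48, enqueue [45], visited so far: [10, 9, 48]
  queue [8, 45] -> pop 8, enqueue [none], visited so far: [10, 9, 48, 8]
  queue [45] -> pop 45, enqueue [22], visited so far: [10, 9, 48, 8, 45]
  queue [22] -> pop 22, enqueue [23], visited so far: [10, 9, 48, 8, 45, 22]
  queue [23] -> pop 23, enqueue [29], visited so far: [10, 9, 48, 8, 45, 22, 23]
  queue [29] -> pop 29, enqueue [none], visited so far: [10, 9, 48, 8, 45, 22, 23, 29]
Result: [10, 9, 48, 8, 45, 22, 23, 29]


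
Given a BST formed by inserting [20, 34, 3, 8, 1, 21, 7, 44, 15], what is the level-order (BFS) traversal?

Tree insertion order: [20, 34, 3, 8, 1, 21, 7, 44, 15]
Tree (level-order array): [20, 3, 34, 1, 8, 21, 44, None, None, 7, 15]
BFS from the root, enqueuing left then right child of each popped node:
  queue [20] -> pop 20, enqueue [3, 34], visited so far: [20]
  queue [3, 34] -> pop 3, enqueue [1, 8], visited so far: [20, 3]
  queue [34, 1, 8] -> pop 34, enqueue [21, 44], visited so far: [20, 3, 34]
  queue [1, 8, 21, 44] -> pop 1, enqueue [none], visited so far: [20, 3, 34, 1]
  queue [8, 21, 44] -> pop 8, enqueue [7, 15], visited so far: [20, 3, 34, 1, 8]
  queue [21, 44, 7, 15] -> pop 21, enqueue [none], visited so far: [20, 3, 34, 1, 8, 21]
  queue [44, 7, 15] -> pop 44, enqueue [none], visited so far: [20, 3, 34, 1, 8, 21, 44]
  queue [7, 15] -> pop 7, enqueue [none], visited so far: [20, 3, 34, 1, 8, 21, 44, 7]
  queue [15] -> pop 15, enqueue [none], visited so far: [20, 3, 34, 1, 8, 21, 44, 7, 15]
Result: [20, 3, 34, 1, 8, 21, 44, 7, 15]


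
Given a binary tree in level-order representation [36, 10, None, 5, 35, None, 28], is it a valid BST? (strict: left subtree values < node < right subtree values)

Level-order array: [36, 10, None, 5, 35, None, 28]
Validate using subtree bounds (lo, hi): at each node, require lo < value < hi,
then recurse left with hi=value and right with lo=value.
Preorder trace (stopping at first violation):
  at node 36 with bounds (-inf, +inf): OK
  at node 10 with bounds (-inf, 36): OK
  at node 5 with bounds (-inf, 10): OK
  at node 28 with bounds (5, 10): VIOLATION
Node 28 violates its bound: not (5 < 28 < 10).
Result: Not a valid BST


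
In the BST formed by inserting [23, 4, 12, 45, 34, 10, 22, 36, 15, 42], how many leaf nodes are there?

Tree built from: [23, 4, 12, 45, 34, 10, 22, 36, 15, 42]
Tree (level-order array): [23, 4, 45, None, 12, 34, None, 10, 22, None, 36, None, None, 15, None, None, 42]
Rule: A leaf has 0 children.
Per-node child counts:
  node 23: 2 child(ren)
  node 4: 1 child(ren)
  node 12: 2 child(ren)
  node 10: 0 child(ren)
  node 22: 1 child(ren)
  node 15: 0 child(ren)
  node 45: 1 child(ren)
  node 34: 1 child(ren)
  node 36: 1 child(ren)
  node 42: 0 child(ren)
Matching nodes: [10, 15, 42]
Count of leaf nodes: 3


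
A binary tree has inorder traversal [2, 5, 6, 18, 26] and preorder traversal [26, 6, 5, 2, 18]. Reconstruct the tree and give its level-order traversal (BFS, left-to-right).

Inorder:  [2, 5, 6, 18, 26]
Preorder: [26, 6, 5, 2, 18]
Algorithm: preorder visits root first, so consume preorder in order;
for each root, split the current inorder slice at that value into
left-subtree inorder and right-subtree inorder, then recurse.
Recursive splits:
  root=26; inorder splits into left=[2, 5, 6, 18], right=[]
  root=6; inorder splits into left=[2, 5], right=[18]
  root=5; inorder splits into left=[2], right=[]
  root=2; inorder splits into left=[], right=[]
  root=18; inorder splits into left=[], right=[]
Reconstructed level-order: [26, 6, 5, 18, 2]


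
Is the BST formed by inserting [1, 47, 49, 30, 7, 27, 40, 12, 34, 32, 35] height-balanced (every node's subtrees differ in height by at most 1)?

Tree (level-order array): [1, None, 47, 30, 49, 7, 40, None, None, None, 27, 34, None, 12, None, 32, 35]
Definition: a tree is height-balanced if, at every node, |h(left) - h(right)| <= 1 (empty subtree has height -1).
Bottom-up per-node check:
  node 12: h_left=-1, h_right=-1, diff=0 [OK], height=0
  node 27: h_left=0, h_right=-1, diff=1 [OK], height=1
  node 7: h_left=-1, h_right=1, diff=2 [FAIL (|-1-1|=2 > 1)], height=2
  node 32: h_left=-1, h_right=-1, diff=0 [OK], height=0
  node 35: h_left=-1, h_right=-1, diff=0 [OK], height=0
  node 34: h_left=0, h_right=0, diff=0 [OK], height=1
  node 40: h_left=1, h_right=-1, diff=2 [FAIL (|1--1|=2 > 1)], height=2
  node 30: h_left=2, h_right=2, diff=0 [OK], height=3
  node 49: h_left=-1, h_right=-1, diff=0 [OK], height=0
  node 47: h_left=3, h_right=0, diff=3 [FAIL (|3-0|=3 > 1)], height=4
  node 1: h_left=-1, h_right=4, diff=5 [FAIL (|-1-4|=5 > 1)], height=5
Node 7 violates the condition: |-1 - 1| = 2 > 1.
Result: Not balanced


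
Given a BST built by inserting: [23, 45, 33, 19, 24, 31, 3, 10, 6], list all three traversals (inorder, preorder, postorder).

Tree insertion order: [23, 45, 33, 19, 24, 31, 3, 10, 6]
Tree (level-order array): [23, 19, 45, 3, None, 33, None, None, 10, 24, None, 6, None, None, 31]
Inorder (L, root, R): [3, 6, 10, 19, 23, 24, 31, 33, 45]
Preorder (root, L, R): [23, 19, 3, 10, 6, 45, 33, 24, 31]
Postorder (L, R, root): [6, 10, 3, 19, 31, 24, 33, 45, 23]


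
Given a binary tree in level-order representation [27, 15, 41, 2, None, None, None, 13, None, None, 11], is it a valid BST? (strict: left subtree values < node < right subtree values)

Level-order array: [27, 15, 41, 2, None, None, None, 13, None, None, 11]
Validate using subtree bounds (lo, hi): at each node, require lo < value < hi,
then recurse left with hi=value and right with lo=value.
Preorder trace (stopping at first violation):
  at node 27 with bounds (-inf, +inf): OK
  at node 15 with bounds (-inf, 27): OK
  at node 2 with bounds (-inf, 15): OK
  at node 13 with bounds (-inf, 2): VIOLATION
Node 13 violates its bound: not (-inf < 13 < 2).
Result: Not a valid BST


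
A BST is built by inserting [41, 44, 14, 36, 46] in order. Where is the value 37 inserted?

Starting tree (level order): [41, 14, 44, None, 36, None, 46]
Insertion path: 41 -> 14 -> 36
Result: insert 37 as right child of 36
Final tree (level order): [41, 14, 44, None, 36, None, 46, None, 37]


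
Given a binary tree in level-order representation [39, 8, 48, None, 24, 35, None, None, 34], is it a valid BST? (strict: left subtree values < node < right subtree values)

Level-order array: [39, 8, 48, None, 24, 35, None, None, 34]
Validate using subtree bounds (lo, hi): at each node, require lo < value < hi,
then recurse left with hi=value and right with lo=value.
Preorder trace (stopping at first violation):
  at node 39 with bounds (-inf, +inf): OK
  at node 8 with bounds (-inf, 39): OK
  at node 24 with bounds (8, 39): OK
  at node 34 with bounds (24, 39): OK
  at node 48 with bounds (39, +inf): OK
  at node 35 with bounds (39, 48): VIOLATION
Node 35 violates its bound: not (39 < 35 < 48).
Result: Not a valid BST


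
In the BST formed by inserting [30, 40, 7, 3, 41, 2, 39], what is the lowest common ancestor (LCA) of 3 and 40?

Tree insertion order: [30, 40, 7, 3, 41, 2, 39]
Tree (level-order array): [30, 7, 40, 3, None, 39, 41, 2]
In a BST, the LCA of p=3, q=40 is the first node v on the
root-to-leaf path with p <= v <= q (go left if both < v, right if both > v).
Walk from root:
  at 30: 3 <= 30 <= 40, this is the LCA
LCA = 30


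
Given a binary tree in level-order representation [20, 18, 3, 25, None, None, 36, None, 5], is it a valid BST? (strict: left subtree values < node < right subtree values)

Level-order array: [20, 18, 3, 25, None, None, 36, None, 5]
Validate using subtree bounds (lo, hi): at each node, require lo < value < hi,
then recurse left with hi=value and right with lo=value.
Preorder trace (stopping at first violation):
  at node 20 with bounds (-inf, +inf): OK
  at node 18 with bounds (-inf, 20): OK
  at node 25 with bounds (-inf, 18): VIOLATION
Node 25 violates its bound: not (-inf < 25 < 18).
Result: Not a valid BST


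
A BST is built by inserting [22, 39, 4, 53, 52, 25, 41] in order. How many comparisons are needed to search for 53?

Search path for 53: 22 -> 39 -> 53
Found: True
Comparisons: 3


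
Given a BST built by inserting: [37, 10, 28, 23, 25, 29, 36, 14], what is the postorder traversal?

Tree insertion order: [37, 10, 28, 23, 25, 29, 36, 14]
Tree (level-order array): [37, 10, None, None, 28, 23, 29, 14, 25, None, 36]
Postorder traversal: [14, 25, 23, 36, 29, 28, 10, 37]


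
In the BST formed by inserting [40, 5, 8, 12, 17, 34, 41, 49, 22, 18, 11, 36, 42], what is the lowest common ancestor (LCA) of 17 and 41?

Tree insertion order: [40, 5, 8, 12, 17, 34, 41, 49, 22, 18, 11, 36, 42]
Tree (level-order array): [40, 5, 41, None, 8, None, 49, None, 12, 42, None, 11, 17, None, None, None, None, None, 34, 22, 36, 18]
In a BST, the LCA of p=17, q=41 is the first node v on the
root-to-leaf path with p <= v <= q (go left if both < v, right if both > v).
Walk from root:
  at 40: 17 <= 40 <= 41, this is the LCA
LCA = 40


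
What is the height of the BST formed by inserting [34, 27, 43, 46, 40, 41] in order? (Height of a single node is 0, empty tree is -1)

Insertion order: [34, 27, 43, 46, 40, 41]
Tree (level-order array): [34, 27, 43, None, None, 40, 46, None, 41]
Compute height bottom-up (empty subtree = -1):
  height(27) = 1 + max(-1, -1) = 0
  height(41) = 1 + max(-1, -1) = 0
  height(40) = 1 + max(-1, 0) = 1
  height(46) = 1 + max(-1, -1) = 0
  height(43) = 1 + max(1, 0) = 2
  height(34) = 1 + max(0, 2) = 3
Height = 3


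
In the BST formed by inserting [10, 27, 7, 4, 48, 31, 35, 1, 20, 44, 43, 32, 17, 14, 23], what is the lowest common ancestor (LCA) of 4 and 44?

Tree insertion order: [10, 27, 7, 4, 48, 31, 35, 1, 20, 44, 43, 32, 17, 14, 23]
Tree (level-order array): [10, 7, 27, 4, None, 20, 48, 1, None, 17, 23, 31, None, None, None, 14, None, None, None, None, 35, None, None, 32, 44, None, None, 43]
In a BST, the LCA of p=4, q=44 is the first node v on the
root-to-leaf path with p <= v <= q (go left if both < v, right if both > v).
Walk from root:
  at 10: 4 <= 10 <= 44, this is the LCA
LCA = 10


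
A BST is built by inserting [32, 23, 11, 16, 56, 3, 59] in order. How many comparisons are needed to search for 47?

Search path for 47: 32 -> 56
Found: False
Comparisons: 2


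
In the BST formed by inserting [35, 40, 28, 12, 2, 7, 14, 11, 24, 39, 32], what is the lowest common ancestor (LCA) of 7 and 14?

Tree insertion order: [35, 40, 28, 12, 2, 7, 14, 11, 24, 39, 32]
Tree (level-order array): [35, 28, 40, 12, 32, 39, None, 2, 14, None, None, None, None, None, 7, None, 24, None, 11]
In a BST, the LCA of p=7, q=14 is the first node v on the
root-to-leaf path with p <= v <= q (go left if both < v, right if both > v).
Walk from root:
  at 35: both 7 and 14 < 35, go left
  at 28: both 7 and 14 < 28, go left
  at 12: 7 <= 12 <= 14, this is the LCA
LCA = 12


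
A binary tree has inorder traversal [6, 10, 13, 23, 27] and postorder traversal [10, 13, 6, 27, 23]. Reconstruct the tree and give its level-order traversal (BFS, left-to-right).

Inorder:   [6, 10, 13, 23, 27]
Postorder: [10, 13, 6, 27, 23]
Algorithm: postorder visits root last, so walk postorder right-to-left;
each value is the root of the current inorder slice — split it at that
value, recurse on the right subtree first, then the left.
Recursive splits:
  root=23; inorder splits into left=[6, 10, 13], right=[27]
  root=27; inorder splits into left=[], right=[]
  root=6; inorder splits into left=[], right=[10, 13]
  root=13; inorder splits into left=[10], right=[]
  root=10; inorder splits into left=[], right=[]
Reconstructed level-order: [23, 6, 27, 13, 10]


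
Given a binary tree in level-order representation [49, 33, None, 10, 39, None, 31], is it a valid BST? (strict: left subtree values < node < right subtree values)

Level-order array: [49, 33, None, 10, 39, None, 31]
Validate using subtree bounds (lo, hi): at each node, require lo < value < hi,
then recurse left with hi=value and right with lo=value.
Preorder trace (stopping at first violation):
  at node 49 with bounds (-inf, +inf): OK
  at node 33 with bounds (-inf, 49): OK
  at node 10 with bounds (-inf, 33): OK
  at node 31 with bounds (10, 33): OK
  at node 39 with bounds (33, 49): OK
No violation found at any node.
Result: Valid BST


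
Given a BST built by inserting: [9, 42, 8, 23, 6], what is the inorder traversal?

Tree insertion order: [9, 42, 8, 23, 6]
Tree (level-order array): [9, 8, 42, 6, None, 23]
Inorder traversal: [6, 8, 9, 23, 42]


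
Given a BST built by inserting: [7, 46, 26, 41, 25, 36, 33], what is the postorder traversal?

Tree insertion order: [7, 46, 26, 41, 25, 36, 33]
Tree (level-order array): [7, None, 46, 26, None, 25, 41, None, None, 36, None, 33]
Postorder traversal: [25, 33, 36, 41, 26, 46, 7]


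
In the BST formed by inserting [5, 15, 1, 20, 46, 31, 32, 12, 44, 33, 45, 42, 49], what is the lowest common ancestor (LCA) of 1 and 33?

Tree insertion order: [5, 15, 1, 20, 46, 31, 32, 12, 44, 33, 45, 42, 49]
Tree (level-order array): [5, 1, 15, None, None, 12, 20, None, None, None, 46, 31, 49, None, 32, None, None, None, 44, 33, 45, None, 42]
In a BST, the LCA of p=1, q=33 is the first node v on the
root-to-leaf path with p <= v <= q (go left if both < v, right if both > v).
Walk from root:
  at 5: 1 <= 5 <= 33, this is the LCA
LCA = 5


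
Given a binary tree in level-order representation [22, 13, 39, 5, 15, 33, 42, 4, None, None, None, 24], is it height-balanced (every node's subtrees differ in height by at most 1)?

Tree (level-order array): [22, 13, 39, 5, 15, 33, 42, 4, None, None, None, 24]
Definition: a tree is height-balanced if, at every node, |h(left) - h(right)| <= 1 (empty subtree has height -1).
Bottom-up per-node check:
  node 4: h_left=-1, h_right=-1, diff=0 [OK], height=0
  node 5: h_left=0, h_right=-1, diff=1 [OK], height=1
  node 15: h_left=-1, h_right=-1, diff=0 [OK], height=0
  node 13: h_left=1, h_right=0, diff=1 [OK], height=2
  node 24: h_left=-1, h_right=-1, diff=0 [OK], height=0
  node 33: h_left=0, h_right=-1, diff=1 [OK], height=1
  node 42: h_left=-1, h_right=-1, diff=0 [OK], height=0
  node 39: h_left=1, h_right=0, diff=1 [OK], height=2
  node 22: h_left=2, h_right=2, diff=0 [OK], height=3
All nodes satisfy the balance condition.
Result: Balanced


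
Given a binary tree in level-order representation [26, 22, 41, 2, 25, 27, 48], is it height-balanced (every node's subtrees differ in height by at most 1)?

Tree (level-order array): [26, 22, 41, 2, 25, 27, 48]
Definition: a tree is height-balanced if, at every node, |h(left) - h(right)| <= 1 (empty subtree has height -1).
Bottom-up per-node check:
  node 2: h_left=-1, h_right=-1, diff=0 [OK], height=0
  node 25: h_left=-1, h_right=-1, diff=0 [OK], height=0
  node 22: h_left=0, h_right=0, diff=0 [OK], height=1
  node 27: h_left=-1, h_right=-1, diff=0 [OK], height=0
  node 48: h_left=-1, h_right=-1, diff=0 [OK], height=0
  node 41: h_left=0, h_right=0, diff=0 [OK], height=1
  node 26: h_left=1, h_right=1, diff=0 [OK], height=2
All nodes satisfy the balance condition.
Result: Balanced


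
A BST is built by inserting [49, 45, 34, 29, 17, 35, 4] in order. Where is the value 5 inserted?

Starting tree (level order): [49, 45, None, 34, None, 29, 35, 17, None, None, None, 4]
Insertion path: 49 -> 45 -> 34 -> 29 -> 17 -> 4
Result: insert 5 as right child of 4
Final tree (level order): [49, 45, None, 34, None, 29, 35, 17, None, None, None, 4, None, None, 5]


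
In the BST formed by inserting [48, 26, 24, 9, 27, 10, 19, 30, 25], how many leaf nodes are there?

Tree built from: [48, 26, 24, 9, 27, 10, 19, 30, 25]
Tree (level-order array): [48, 26, None, 24, 27, 9, 25, None, 30, None, 10, None, None, None, None, None, 19]
Rule: A leaf has 0 children.
Per-node child counts:
  node 48: 1 child(ren)
  node 26: 2 child(ren)
  node 24: 2 child(ren)
  node 9: 1 child(ren)
  node 10: 1 child(ren)
  node 19: 0 child(ren)
  node 25: 0 child(ren)
  node 27: 1 child(ren)
  node 30: 0 child(ren)
Matching nodes: [19, 25, 30]
Count of leaf nodes: 3


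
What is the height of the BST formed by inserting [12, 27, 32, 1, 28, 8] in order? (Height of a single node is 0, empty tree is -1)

Insertion order: [12, 27, 32, 1, 28, 8]
Tree (level-order array): [12, 1, 27, None, 8, None, 32, None, None, 28]
Compute height bottom-up (empty subtree = -1):
  height(8) = 1 + max(-1, -1) = 0
  height(1) = 1 + max(-1, 0) = 1
  height(28) = 1 + max(-1, -1) = 0
  height(32) = 1 + max(0, -1) = 1
  height(27) = 1 + max(-1, 1) = 2
  height(12) = 1 + max(1, 2) = 3
Height = 3


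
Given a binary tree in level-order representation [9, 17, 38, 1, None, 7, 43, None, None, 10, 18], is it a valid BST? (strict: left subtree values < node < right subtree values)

Level-order array: [9, 17, 38, 1, None, 7, 43, None, None, 10, 18]
Validate using subtree bounds (lo, hi): at each node, require lo < value < hi,
then recurse left with hi=value and right with lo=value.
Preorder trace (stopping at first violation):
  at node 9 with bounds (-inf, +inf): OK
  at node 17 with bounds (-inf, 9): VIOLATION
Node 17 violates its bound: not (-inf < 17 < 9).
Result: Not a valid BST


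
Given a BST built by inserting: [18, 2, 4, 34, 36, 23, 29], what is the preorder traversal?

Tree insertion order: [18, 2, 4, 34, 36, 23, 29]
Tree (level-order array): [18, 2, 34, None, 4, 23, 36, None, None, None, 29]
Preorder traversal: [18, 2, 4, 34, 23, 29, 36]


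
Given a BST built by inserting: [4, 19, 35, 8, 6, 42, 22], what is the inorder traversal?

Tree insertion order: [4, 19, 35, 8, 6, 42, 22]
Tree (level-order array): [4, None, 19, 8, 35, 6, None, 22, 42]
Inorder traversal: [4, 6, 8, 19, 22, 35, 42]


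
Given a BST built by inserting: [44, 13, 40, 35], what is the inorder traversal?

Tree insertion order: [44, 13, 40, 35]
Tree (level-order array): [44, 13, None, None, 40, 35]
Inorder traversal: [13, 35, 40, 44]


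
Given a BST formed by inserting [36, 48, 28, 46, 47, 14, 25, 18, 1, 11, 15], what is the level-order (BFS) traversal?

Tree insertion order: [36, 48, 28, 46, 47, 14, 25, 18, 1, 11, 15]
Tree (level-order array): [36, 28, 48, 14, None, 46, None, 1, 25, None, 47, None, 11, 18, None, None, None, None, None, 15]
BFS from the root, enqueuing left then right child of each popped node:
  queue [36] -> pop 36, enqueue [28, 48], visited so far: [36]
  queue [28, 48] -> pop 28, enqueue [14], visited so far: [36, 28]
  queue [48, 14] -> pop 48, enqueue [46], visited so far: [36, 28, 48]
  queue [14, 46] -> pop 14, enqueue [1, 25], visited so far: [36, 28, 48, 14]
  queue [46, 1, 25] -> pop 46, enqueue [47], visited so far: [36, 28, 48, 14, 46]
  queue [1, 25, 47] -> pop 1, enqueue [11], visited so far: [36, 28, 48, 14, 46, 1]
  queue [25, 47, 11] -> pop 25, enqueue [18], visited so far: [36, 28, 48, 14, 46, 1, 25]
  queue [47, 11, 18] -> pop 47, enqueue [none], visited so far: [36, 28, 48, 14, 46, 1, 25, 47]
  queue [11, 18] -> pop 11, enqueue [none], visited so far: [36, 28, 48, 14, 46, 1, 25, 47, 11]
  queue [18] -> pop 18, enqueue [15], visited so far: [36, 28, 48, 14, 46, 1, 25, 47, 11, 18]
  queue [15] -> pop 15, enqueue [none], visited so far: [36, 28, 48, 14, 46, 1, 25, 47, 11, 18, 15]
Result: [36, 28, 48, 14, 46, 1, 25, 47, 11, 18, 15]


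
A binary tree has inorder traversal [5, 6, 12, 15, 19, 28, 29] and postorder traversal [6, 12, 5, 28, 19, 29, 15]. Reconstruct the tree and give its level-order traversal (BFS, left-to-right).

Inorder:   [5, 6, 12, 15, 19, 28, 29]
Postorder: [6, 12, 5, 28, 19, 29, 15]
Algorithm: postorder visits root last, so walk postorder right-to-left;
each value is the root of the current inorder slice — split it at that
value, recurse on the right subtree first, then the left.
Recursive splits:
  root=15; inorder splits into left=[5, 6, 12], right=[19, 28, 29]
  root=29; inorder splits into left=[19, 28], right=[]
  root=19; inorder splits into left=[], right=[28]
  root=28; inorder splits into left=[], right=[]
  root=5; inorder splits into left=[], right=[6, 12]
  root=12; inorder splits into left=[6], right=[]
  root=6; inorder splits into left=[], right=[]
Reconstructed level-order: [15, 5, 29, 12, 19, 6, 28]


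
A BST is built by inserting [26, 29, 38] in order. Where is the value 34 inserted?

Starting tree (level order): [26, None, 29, None, 38]
Insertion path: 26 -> 29 -> 38
Result: insert 34 as left child of 38
Final tree (level order): [26, None, 29, None, 38, 34]


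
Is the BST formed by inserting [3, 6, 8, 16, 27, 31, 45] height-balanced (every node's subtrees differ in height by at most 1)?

Tree (level-order array): [3, None, 6, None, 8, None, 16, None, 27, None, 31, None, 45]
Definition: a tree is height-balanced if, at every node, |h(left) - h(right)| <= 1 (empty subtree has height -1).
Bottom-up per-node check:
  node 45: h_left=-1, h_right=-1, diff=0 [OK], height=0
  node 31: h_left=-1, h_right=0, diff=1 [OK], height=1
  node 27: h_left=-1, h_right=1, diff=2 [FAIL (|-1-1|=2 > 1)], height=2
  node 16: h_left=-1, h_right=2, diff=3 [FAIL (|-1-2|=3 > 1)], height=3
  node 8: h_left=-1, h_right=3, diff=4 [FAIL (|-1-3|=4 > 1)], height=4
  node 6: h_left=-1, h_right=4, diff=5 [FAIL (|-1-4|=5 > 1)], height=5
  node 3: h_left=-1, h_right=5, diff=6 [FAIL (|-1-5|=6 > 1)], height=6
Node 27 violates the condition: |-1 - 1| = 2 > 1.
Result: Not balanced


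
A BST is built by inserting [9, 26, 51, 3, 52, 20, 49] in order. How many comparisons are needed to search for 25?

Search path for 25: 9 -> 26 -> 20
Found: False
Comparisons: 3


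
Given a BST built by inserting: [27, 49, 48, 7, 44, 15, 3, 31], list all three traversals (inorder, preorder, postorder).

Tree insertion order: [27, 49, 48, 7, 44, 15, 3, 31]
Tree (level-order array): [27, 7, 49, 3, 15, 48, None, None, None, None, None, 44, None, 31]
Inorder (L, root, R): [3, 7, 15, 27, 31, 44, 48, 49]
Preorder (root, L, R): [27, 7, 3, 15, 49, 48, 44, 31]
Postorder (L, R, root): [3, 15, 7, 31, 44, 48, 49, 27]


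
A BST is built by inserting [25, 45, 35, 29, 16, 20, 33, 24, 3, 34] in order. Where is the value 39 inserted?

Starting tree (level order): [25, 16, 45, 3, 20, 35, None, None, None, None, 24, 29, None, None, None, None, 33, None, 34]
Insertion path: 25 -> 45 -> 35
Result: insert 39 as right child of 35
Final tree (level order): [25, 16, 45, 3, 20, 35, None, None, None, None, 24, 29, 39, None, None, None, 33, None, None, None, 34]


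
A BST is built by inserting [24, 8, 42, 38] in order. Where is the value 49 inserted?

Starting tree (level order): [24, 8, 42, None, None, 38]
Insertion path: 24 -> 42
Result: insert 49 as right child of 42
Final tree (level order): [24, 8, 42, None, None, 38, 49]


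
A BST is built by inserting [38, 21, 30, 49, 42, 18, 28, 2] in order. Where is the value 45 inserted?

Starting tree (level order): [38, 21, 49, 18, 30, 42, None, 2, None, 28]
Insertion path: 38 -> 49 -> 42
Result: insert 45 as right child of 42
Final tree (level order): [38, 21, 49, 18, 30, 42, None, 2, None, 28, None, None, 45]


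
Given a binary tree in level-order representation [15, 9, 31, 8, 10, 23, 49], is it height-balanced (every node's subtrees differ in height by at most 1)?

Tree (level-order array): [15, 9, 31, 8, 10, 23, 49]
Definition: a tree is height-balanced if, at every node, |h(left) - h(right)| <= 1 (empty subtree has height -1).
Bottom-up per-node check:
  node 8: h_left=-1, h_right=-1, diff=0 [OK], height=0
  node 10: h_left=-1, h_right=-1, diff=0 [OK], height=0
  node 9: h_left=0, h_right=0, diff=0 [OK], height=1
  node 23: h_left=-1, h_right=-1, diff=0 [OK], height=0
  node 49: h_left=-1, h_right=-1, diff=0 [OK], height=0
  node 31: h_left=0, h_right=0, diff=0 [OK], height=1
  node 15: h_left=1, h_right=1, diff=0 [OK], height=2
All nodes satisfy the balance condition.
Result: Balanced


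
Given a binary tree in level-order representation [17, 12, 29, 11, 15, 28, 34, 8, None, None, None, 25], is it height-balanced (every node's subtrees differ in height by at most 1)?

Tree (level-order array): [17, 12, 29, 11, 15, 28, 34, 8, None, None, None, 25]
Definition: a tree is height-balanced if, at every node, |h(left) - h(right)| <= 1 (empty subtree has height -1).
Bottom-up per-node check:
  node 8: h_left=-1, h_right=-1, diff=0 [OK], height=0
  node 11: h_left=0, h_right=-1, diff=1 [OK], height=1
  node 15: h_left=-1, h_right=-1, diff=0 [OK], height=0
  node 12: h_left=1, h_right=0, diff=1 [OK], height=2
  node 25: h_left=-1, h_right=-1, diff=0 [OK], height=0
  node 28: h_left=0, h_right=-1, diff=1 [OK], height=1
  node 34: h_left=-1, h_right=-1, diff=0 [OK], height=0
  node 29: h_left=1, h_right=0, diff=1 [OK], height=2
  node 17: h_left=2, h_right=2, diff=0 [OK], height=3
All nodes satisfy the balance condition.
Result: Balanced


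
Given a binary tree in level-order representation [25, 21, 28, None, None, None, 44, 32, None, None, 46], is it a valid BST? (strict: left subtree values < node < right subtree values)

Level-order array: [25, 21, 28, None, None, None, 44, 32, None, None, 46]
Validate using subtree bounds (lo, hi): at each node, require lo < value < hi,
then recurse left with hi=value and right with lo=value.
Preorder trace (stopping at first violation):
  at node 25 with bounds (-inf, +inf): OK
  at node 21 with bounds (-inf, 25): OK
  at node 28 with bounds (25, +inf): OK
  at node 44 with bounds (28, +inf): OK
  at node 32 with bounds (28, 44): OK
  at node 46 with bounds (32, 44): VIOLATION
Node 46 violates its bound: not (32 < 46 < 44).
Result: Not a valid BST


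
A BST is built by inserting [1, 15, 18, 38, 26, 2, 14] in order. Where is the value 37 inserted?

Starting tree (level order): [1, None, 15, 2, 18, None, 14, None, 38, None, None, 26]
Insertion path: 1 -> 15 -> 18 -> 38 -> 26
Result: insert 37 as right child of 26
Final tree (level order): [1, None, 15, 2, 18, None, 14, None, 38, None, None, 26, None, None, 37]


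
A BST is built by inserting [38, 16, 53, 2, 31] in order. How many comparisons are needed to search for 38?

Search path for 38: 38
Found: True
Comparisons: 1


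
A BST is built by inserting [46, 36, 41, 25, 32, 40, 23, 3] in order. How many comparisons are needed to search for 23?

Search path for 23: 46 -> 36 -> 25 -> 23
Found: True
Comparisons: 4


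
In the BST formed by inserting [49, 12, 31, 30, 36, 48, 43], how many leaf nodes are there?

Tree built from: [49, 12, 31, 30, 36, 48, 43]
Tree (level-order array): [49, 12, None, None, 31, 30, 36, None, None, None, 48, 43]
Rule: A leaf has 0 children.
Per-node child counts:
  node 49: 1 child(ren)
  node 12: 1 child(ren)
  node 31: 2 child(ren)
  node 30: 0 child(ren)
  node 36: 1 child(ren)
  node 48: 1 child(ren)
  node 43: 0 child(ren)
Matching nodes: [30, 43]
Count of leaf nodes: 2


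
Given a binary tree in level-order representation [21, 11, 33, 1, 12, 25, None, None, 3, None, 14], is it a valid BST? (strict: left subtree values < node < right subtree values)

Level-order array: [21, 11, 33, 1, 12, 25, None, None, 3, None, 14]
Validate using subtree bounds (lo, hi): at each node, require lo < value < hi,
then recurse left with hi=value and right with lo=value.
Preorder trace (stopping at first violation):
  at node 21 with bounds (-inf, +inf): OK
  at node 11 with bounds (-inf, 21): OK
  at node 1 with bounds (-inf, 11): OK
  at node 3 with bounds (1, 11): OK
  at node 12 with bounds (11, 21): OK
  at node 14 with bounds (12, 21): OK
  at node 33 with bounds (21, +inf): OK
  at node 25 with bounds (21, 33): OK
No violation found at any node.
Result: Valid BST


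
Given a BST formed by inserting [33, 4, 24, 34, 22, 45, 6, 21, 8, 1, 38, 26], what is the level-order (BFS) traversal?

Tree insertion order: [33, 4, 24, 34, 22, 45, 6, 21, 8, 1, 38, 26]
Tree (level-order array): [33, 4, 34, 1, 24, None, 45, None, None, 22, 26, 38, None, 6, None, None, None, None, None, None, 21, 8]
BFS from the root, enqueuing left then right child of each popped node:
  queue [33] -> pop 33, enqueue [4, 34], visited so far: [33]
  queue [4, 34] -> pop 4, enqueue [1, 24], visited so far: [33, 4]
  queue [34, 1, 24] -> pop 34, enqueue [45], visited so far: [33, 4, 34]
  queue [1, 24, 45] -> pop 1, enqueue [none], visited so far: [33, 4, 34, 1]
  queue [24, 45] -> pop 24, enqueue [22, 26], visited so far: [33, 4, 34, 1, 24]
  queue [45, 22, 26] -> pop 45, enqueue [38], visited so far: [33, 4, 34, 1, 24, 45]
  queue [22, 26, 38] -> pop 22, enqueue [6], visited so far: [33, 4, 34, 1, 24, 45, 22]
  queue [26, 38, 6] -> pop 26, enqueue [none], visited so far: [33, 4, 34, 1, 24, 45, 22, 26]
  queue [38, 6] -> pop 38, enqueue [none], visited so far: [33, 4, 34, 1, 24, 45, 22, 26, 38]
  queue [6] -> pop 6, enqueue [21], visited so far: [33, 4, 34, 1, 24, 45, 22, 26, 38, 6]
  queue [21] -> pop 21, enqueue [8], visited so far: [33, 4, 34, 1, 24, 45, 22, 26, 38, 6, 21]
  queue [8] -> pop 8, enqueue [none], visited so far: [33, 4, 34, 1, 24, 45, 22, 26, 38, 6, 21, 8]
Result: [33, 4, 34, 1, 24, 45, 22, 26, 38, 6, 21, 8]


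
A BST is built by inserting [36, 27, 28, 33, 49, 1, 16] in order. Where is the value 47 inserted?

Starting tree (level order): [36, 27, 49, 1, 28, None, None, None, 16, None, 33]
Insertion path: 36 -> 49
Result: insert 47 as left child of 49
Final tree (level order): [36, 27, 49, 1, 28, 47, None, None, 16, None, 33]


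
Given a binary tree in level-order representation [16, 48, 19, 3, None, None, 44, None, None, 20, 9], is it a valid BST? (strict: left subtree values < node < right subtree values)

Level-order array: [16, 48, 19, 3, None, None, 44, None, None, 20, 9]
Validate using subtree bounds (lo, hi): at each node, require lo < value < hi,
then recurse left with hi=value and right with lo=value.
Preorder trace (stopping at first violation):
  at node 16 with bounds (-inf, +inf): OK
  at node 48 with bounds (-inf, 16): VIOLATION
Node 48 violates its bound: not (-inf < 48 < 16).
Result: Not a valid BST


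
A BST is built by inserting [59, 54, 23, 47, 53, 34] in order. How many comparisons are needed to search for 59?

Search path for 59: 59
Found: True
Comparisons: 1


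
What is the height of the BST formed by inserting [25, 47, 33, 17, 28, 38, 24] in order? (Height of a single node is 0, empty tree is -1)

Insertion order: [25, 47, 33, 17, 28, 38, 24]
Tree (level-order array): [25, 17, 47, None, 24, 33, None, None, None, 28, 38]
Compute height bottom-up (empty subtree = -1):
  height(24) = 1 + max(-1, -1) = 0
  height(17) = 1 + max(-1, 0) = 1
  height(28) = 1 + max(-1, -1) = 0
  height(38) = 1 + max(-1, -1) = 0
  height(33) = 1 + max(0, 0) = 1
  height(47) = 1 + max(1, -1) = 2
  height(25) = 1 + max(1, 2) = 3
Height = 3


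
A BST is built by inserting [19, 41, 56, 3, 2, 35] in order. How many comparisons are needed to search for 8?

Search path for 8: 19 -> 3
Found: False
Comparisons: 2


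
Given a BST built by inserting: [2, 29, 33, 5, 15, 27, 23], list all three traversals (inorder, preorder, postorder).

Tree insertion order: [2, 29, 33, 5, 15, 27, 23]
Tree (level-order array): [2, None, 29, 5, 33, None, 15, None, None, None, 27, 23]
Inorder (L, root, R): [2, 5, 15, 23, 27, 29, 33]
Preorder (root, L, R): [2, 29, 5, 15, 27, 23, 33]
Postorder (L, R, root): [23, 27, 15, 5, 33, 29, 2]


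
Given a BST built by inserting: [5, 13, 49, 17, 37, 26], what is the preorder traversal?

Tree insertion order: [5, 13, 49, 17, 37, 26]
Tree (level-order array): [5, None, 13, None, 49, 17, None, None, 37, 26]
Preorder traversal: [5, 13, 49, 17, 37, 26]


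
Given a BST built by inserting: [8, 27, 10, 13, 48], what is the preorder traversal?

Tree insertion order: [8, 27, 10, 13, 48]
Tree (level-order array): [8, None, 27, 10, 48, None, 13]
Preorder traversal: [8, 27, 10, 13, 48]


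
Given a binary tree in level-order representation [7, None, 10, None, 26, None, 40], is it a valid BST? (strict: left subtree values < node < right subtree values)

Level-order array: [7, None, 10, None, 26, None, 40]
Validate using subtree bounds (lo, hi): at each node, require lo < value < hi,
then recurse left with hi=value and right with lo=value.
Preorder trace (stopping at first violation):
  at node 7 with bounds (-inf, +inf): OK
  at node 10 with bounds (7, +inf): OK
  at node 26 with bounds (10, +inf): OK
  at node 40 with bounds (26, +inf): OK
No violation found at any node.
Result: Valid BST


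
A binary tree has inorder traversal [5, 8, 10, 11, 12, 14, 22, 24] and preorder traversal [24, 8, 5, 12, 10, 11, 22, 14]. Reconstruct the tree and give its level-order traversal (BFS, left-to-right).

Inorder:  [5, 8, 10, 11, 12, 14, 22, 24]
Preorder: [24, 8, 5, 12, 10, 11, 22, 14]
Algorithm: preorder visits root first, so consume preorder in order;
for each root, split the current inorder slice at that value into
left-subtree inorder and right-subtree inorder, then recurse.
Recursive splits:
  root=24; inorder splits into left=[5, 8, 10, 11, 12, 14, 22], right=[]
  root=8; inorder splits into left=[5], right=[10, 11, 12, 14, 22]
  root=5; inorder splits into left=[], right=[]
  root=12; inorder splits into left=[10, 11], right=[14, 22]
  root=10; inorder splits into left=[], right=[11]
  root=11; inorder splits into left=[], right=[]
  root=22; inorder splits into left=[14], right=[]
  root=14; inorder splits into left=[], right=[]
Reconstructed level-order: [24, 8, 5, 12, 10, 22, 11, 14]


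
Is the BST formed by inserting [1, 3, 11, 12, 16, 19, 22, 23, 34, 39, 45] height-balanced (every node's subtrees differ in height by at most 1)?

Tree (level-order array): [1, None, 3, None, 11, None, 12, None, 16, None, 19, None, 22, None, 23, None, 34, None, 39, None, 45]
Definition: a tree is height-balanced if, at every node, |h(left) - h(right)| <= 1 (empty subtree has height -1).
Bottom-up per-node check:
  node 45: h_left=-1, h_right=-1, diff=0 [OK], height=0
  node 39: h_left=-1, h_right=0, diff=1 [OK], height=1
  node 34: h_left=-1, h_right=1, diff=2 [FAIL (|-1-1|=2 > 1)], height=2
  node 23: h_left=-1, h_right=2, diff=3 [FAIL (|-1-2|=3 > 1)], height=3
  node 22: h_left=-1, h_right=3, diff=4 [FAIL (|-1-3|=4 > 1)], height=4
  node 19: h_left=-1, h_right=4, diff=5 [FAIL (|-1-4|=5 > 1)], height=5
  node 16: h_left=-1, h_right=5, diff=6 [FAIL (|-1-5|=6 > 1)], height=6
  node 12: h_left=-1, h_right=6, diff=7 [FAIL (|-1-6|=7 > 1)], height=7
  node 11: h_left=-1, h_right=7, diff=8 [FAIL (|-1-7|=8 > 1)], height=8
  node 3: h_left=-1, h_right=8, diff=9 [FAIL (|-1-8|=9 > 1)], height=9
  node 1: h_left=-1, h_right=9, diff=10 [FAIL (|-1-9|=10 > 1)], height=10
Node 34 violates the condition: |-1 - 1| = 2 > 1.
Result: Not balanced
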